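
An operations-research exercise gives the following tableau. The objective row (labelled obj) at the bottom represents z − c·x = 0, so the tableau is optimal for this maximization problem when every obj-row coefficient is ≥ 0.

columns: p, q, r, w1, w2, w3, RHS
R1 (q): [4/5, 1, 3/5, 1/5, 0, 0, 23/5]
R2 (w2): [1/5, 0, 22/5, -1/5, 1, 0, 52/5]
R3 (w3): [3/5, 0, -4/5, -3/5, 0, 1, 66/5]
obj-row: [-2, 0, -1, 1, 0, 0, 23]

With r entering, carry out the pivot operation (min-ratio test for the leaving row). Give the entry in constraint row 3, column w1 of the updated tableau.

-7/11

Ratio test on column r — row 1: (23/5)/(3/5) = 23/3; row 2: (52/5)/(22/5) = 26/11; row 3: entry -4/5 ≤ 0. Minimum is 26/11 at row 2 (w2 leaves); pivot element 22/5.
Divide row 2 by 22/5; eliminate column r from the other rows.
Row 3 update in column w1: -3/5 − (-4/5)·(-1/22) = -7/11.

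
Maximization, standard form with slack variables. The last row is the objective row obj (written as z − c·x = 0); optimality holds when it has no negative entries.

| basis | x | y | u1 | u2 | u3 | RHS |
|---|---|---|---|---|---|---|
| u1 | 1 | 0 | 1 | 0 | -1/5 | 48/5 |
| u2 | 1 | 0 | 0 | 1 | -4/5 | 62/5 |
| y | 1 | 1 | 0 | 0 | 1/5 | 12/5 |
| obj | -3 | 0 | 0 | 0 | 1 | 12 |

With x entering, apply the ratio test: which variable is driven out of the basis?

y

Column x entries and ratios — u1: (48/5)/1 = 48/5; u2: (62/5)/1 = 62/5; y: (12/5)/1 = 12/5.
Smallest ratio is 12/5 in the row of y, so y leaves.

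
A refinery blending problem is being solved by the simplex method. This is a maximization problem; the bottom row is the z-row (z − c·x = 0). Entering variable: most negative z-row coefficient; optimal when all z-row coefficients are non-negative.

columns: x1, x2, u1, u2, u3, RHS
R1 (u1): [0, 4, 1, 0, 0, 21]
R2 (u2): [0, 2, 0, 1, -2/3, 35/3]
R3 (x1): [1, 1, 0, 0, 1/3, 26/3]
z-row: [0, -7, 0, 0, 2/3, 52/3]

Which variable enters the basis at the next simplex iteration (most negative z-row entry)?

Negative z-row entries: x2: -7.
The most negative is -7 in column x2, so x2 enters.

x2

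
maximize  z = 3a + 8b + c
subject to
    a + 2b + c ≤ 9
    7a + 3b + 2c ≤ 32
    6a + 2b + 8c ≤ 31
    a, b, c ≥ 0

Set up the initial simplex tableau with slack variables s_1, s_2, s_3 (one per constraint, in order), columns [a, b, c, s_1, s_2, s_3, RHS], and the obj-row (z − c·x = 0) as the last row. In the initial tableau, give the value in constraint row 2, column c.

Constraint 2 has coefficient 2 on c.

2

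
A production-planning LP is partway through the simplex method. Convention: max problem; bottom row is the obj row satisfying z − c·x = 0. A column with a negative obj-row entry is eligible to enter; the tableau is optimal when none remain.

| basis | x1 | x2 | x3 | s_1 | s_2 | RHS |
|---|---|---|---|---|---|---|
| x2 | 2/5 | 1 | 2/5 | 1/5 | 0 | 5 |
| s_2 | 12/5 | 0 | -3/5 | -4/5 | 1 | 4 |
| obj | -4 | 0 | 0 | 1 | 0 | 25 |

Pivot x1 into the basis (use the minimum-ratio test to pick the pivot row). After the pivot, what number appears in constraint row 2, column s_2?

Ratio test on column x1 — row 1: 5/(2/5) = 25/2; row 2: 4/(12/5) = 5/3. Minimum is 5/3 at row 2 (s_2 leaves); pivot element 12/5.
Divide row 2 by 12/5; eliminate column x1 from the other rows.
In the new row 2, the s_2 entry is the old entry divided by the pivot: 1/(12/5) = 5/12.

5/12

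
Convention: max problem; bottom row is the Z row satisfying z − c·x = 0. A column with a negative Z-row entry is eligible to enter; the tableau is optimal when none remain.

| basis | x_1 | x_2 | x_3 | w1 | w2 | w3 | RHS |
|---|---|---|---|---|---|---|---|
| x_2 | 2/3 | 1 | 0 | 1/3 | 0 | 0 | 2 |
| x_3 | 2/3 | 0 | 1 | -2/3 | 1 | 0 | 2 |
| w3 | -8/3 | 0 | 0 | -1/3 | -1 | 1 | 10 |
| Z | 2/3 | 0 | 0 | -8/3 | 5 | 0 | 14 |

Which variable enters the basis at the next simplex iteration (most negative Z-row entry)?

w1

Negative Z-row entries: w1: -8/3.
The most negative is -8/3 in column w1, so w1 enters.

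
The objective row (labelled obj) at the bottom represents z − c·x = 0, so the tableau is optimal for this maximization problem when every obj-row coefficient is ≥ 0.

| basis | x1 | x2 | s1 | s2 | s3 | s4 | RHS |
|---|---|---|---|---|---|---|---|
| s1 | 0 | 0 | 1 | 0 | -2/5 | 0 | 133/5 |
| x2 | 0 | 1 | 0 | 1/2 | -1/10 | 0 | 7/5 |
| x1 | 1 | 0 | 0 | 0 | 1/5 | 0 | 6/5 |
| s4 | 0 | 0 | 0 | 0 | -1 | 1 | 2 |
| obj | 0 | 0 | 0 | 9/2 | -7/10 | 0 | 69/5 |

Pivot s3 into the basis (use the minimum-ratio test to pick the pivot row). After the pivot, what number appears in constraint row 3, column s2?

0

Ratio test on column s3 — row 1: entry -2/5 ≤ 0; row 2: entry -1/10 ≤ 0; row 3: (6/5)/(1/5) = 6; row 4: entry -1 ≤ 0. Minimum is 6 at row 3 (x1 leaves); pivot element 1/5.
Divide row 3 by 1/5; eliminate column s3 from the other rows.
In the new row 3, the s2 entry is the old entry divided by the pivot: 0/(1/5) = 0.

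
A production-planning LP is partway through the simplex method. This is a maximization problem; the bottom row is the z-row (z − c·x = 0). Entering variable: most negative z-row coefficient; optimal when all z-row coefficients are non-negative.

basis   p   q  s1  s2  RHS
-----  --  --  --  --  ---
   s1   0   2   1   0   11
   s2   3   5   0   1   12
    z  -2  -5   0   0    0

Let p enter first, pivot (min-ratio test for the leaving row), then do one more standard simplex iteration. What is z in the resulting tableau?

12

Ratio test on column p — row 1: entry 0 ≤ 0; row 2: 12/3 = 4. Minimum is 4 at row 2 (s2 leaves); pivot element 3.
Pivot on row 2; the z-row RHS becomes 0 − (-2)·4 = 8.
Next entering variable (most negative z-row entry -5/3): q.
Ratio test on column q — row 1: 11/2 = 11/2; row 2: 4/(5/3) = 12/5. Minimum is 12/5 at row 2 (p leaves); pivot element 5/3.
After the second pivot the z-row RHS is 8 − (-5/3)·(12/5) = 12.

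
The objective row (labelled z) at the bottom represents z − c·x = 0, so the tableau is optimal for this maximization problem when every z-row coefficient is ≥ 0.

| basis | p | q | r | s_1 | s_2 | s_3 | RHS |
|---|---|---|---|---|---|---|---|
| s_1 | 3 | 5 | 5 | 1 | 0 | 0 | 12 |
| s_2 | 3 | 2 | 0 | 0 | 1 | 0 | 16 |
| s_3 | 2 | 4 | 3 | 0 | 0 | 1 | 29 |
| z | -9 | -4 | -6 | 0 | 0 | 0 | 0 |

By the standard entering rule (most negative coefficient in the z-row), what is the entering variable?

p

Negative z-row entries: p: -9, q: -4, r: -6.
The most negative is -9 in column p, so p enters.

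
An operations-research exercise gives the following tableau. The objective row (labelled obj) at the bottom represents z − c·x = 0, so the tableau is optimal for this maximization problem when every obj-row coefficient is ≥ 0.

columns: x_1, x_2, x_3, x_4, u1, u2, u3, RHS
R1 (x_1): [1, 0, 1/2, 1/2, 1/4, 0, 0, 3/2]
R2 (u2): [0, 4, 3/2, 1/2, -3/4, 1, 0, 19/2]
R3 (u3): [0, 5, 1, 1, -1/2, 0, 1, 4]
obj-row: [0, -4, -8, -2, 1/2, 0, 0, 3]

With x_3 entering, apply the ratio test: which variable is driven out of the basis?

Column x_3 entries and ratios — x_1: (3/2)/(1/2) = 3; u2: (19/2)/(3/2) = 19/3; u3: 4/1 = 4.
Smallest ratio is 3 in the row of x_1, so x_1 leaves.

x_1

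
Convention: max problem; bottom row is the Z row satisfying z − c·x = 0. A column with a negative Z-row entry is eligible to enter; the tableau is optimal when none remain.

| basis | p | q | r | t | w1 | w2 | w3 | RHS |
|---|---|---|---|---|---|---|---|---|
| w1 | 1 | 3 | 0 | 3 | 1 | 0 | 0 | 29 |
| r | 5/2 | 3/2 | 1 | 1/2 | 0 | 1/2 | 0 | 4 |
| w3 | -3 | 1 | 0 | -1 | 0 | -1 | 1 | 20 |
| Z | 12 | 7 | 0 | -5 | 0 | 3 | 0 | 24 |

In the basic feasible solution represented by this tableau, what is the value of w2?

0

w2 is not in the basis, so in the current basic feasible solution w2 = 0.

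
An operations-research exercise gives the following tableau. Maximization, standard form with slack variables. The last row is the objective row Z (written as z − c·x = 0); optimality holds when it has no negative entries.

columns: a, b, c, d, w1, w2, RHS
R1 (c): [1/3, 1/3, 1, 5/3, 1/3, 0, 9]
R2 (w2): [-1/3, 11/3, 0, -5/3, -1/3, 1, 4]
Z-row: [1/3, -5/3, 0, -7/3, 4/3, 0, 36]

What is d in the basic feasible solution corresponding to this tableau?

0

d is not in the basis, so in the current basic feasible solution d = 0.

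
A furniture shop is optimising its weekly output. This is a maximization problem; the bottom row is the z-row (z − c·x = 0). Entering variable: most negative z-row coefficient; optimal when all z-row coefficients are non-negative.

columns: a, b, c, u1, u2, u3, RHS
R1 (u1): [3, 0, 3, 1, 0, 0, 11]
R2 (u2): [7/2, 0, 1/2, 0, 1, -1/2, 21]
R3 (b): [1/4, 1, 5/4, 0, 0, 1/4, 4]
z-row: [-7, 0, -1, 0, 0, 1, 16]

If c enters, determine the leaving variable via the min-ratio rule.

b

Column c entries and ratios — u1: 11/3 = 11/3; u2: 21/(1/2) = 42; b: 4/(5/4) = 16/5.
Smallest ratio is 16/5 in the row of b, so b leaves.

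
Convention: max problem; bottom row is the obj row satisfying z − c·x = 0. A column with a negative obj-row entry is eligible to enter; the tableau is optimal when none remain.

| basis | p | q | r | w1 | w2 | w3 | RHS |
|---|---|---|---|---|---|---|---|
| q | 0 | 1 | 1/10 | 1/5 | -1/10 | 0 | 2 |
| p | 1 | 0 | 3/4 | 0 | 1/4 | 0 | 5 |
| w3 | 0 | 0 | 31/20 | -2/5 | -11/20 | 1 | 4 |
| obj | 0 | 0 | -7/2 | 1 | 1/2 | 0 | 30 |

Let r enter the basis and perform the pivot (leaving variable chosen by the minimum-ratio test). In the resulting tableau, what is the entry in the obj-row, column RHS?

Ratio test on column r — row 1: 2/(1/10) = 20; row 2: 5/(3/4) = 20/3; row 3: 4/(31/20) = 80/31. Minimum is 80/31 at row 3 (w3 leaves); pivot element 31/20.
Divide row 3 by 31/20; eliminate column r from the other rows.
obj-row update in column RHS: 30 − (-7/2)·(80/31) = 1210/31.

1210/31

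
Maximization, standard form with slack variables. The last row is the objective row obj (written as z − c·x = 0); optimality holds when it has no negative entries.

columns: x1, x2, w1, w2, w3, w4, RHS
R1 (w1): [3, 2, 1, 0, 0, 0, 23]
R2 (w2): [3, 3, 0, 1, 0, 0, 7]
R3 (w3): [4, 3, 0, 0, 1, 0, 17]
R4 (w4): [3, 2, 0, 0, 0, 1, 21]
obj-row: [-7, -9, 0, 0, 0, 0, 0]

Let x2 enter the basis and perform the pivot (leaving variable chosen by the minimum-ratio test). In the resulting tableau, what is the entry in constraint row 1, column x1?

Ratio test on column x2 — row 1: 23/2 = 23/2; row 2: 7/3 = 7/3; row 3: 17/3 = 17/3; row 4: 21/2 = 21/2. Minimum is 7/3 at row 2 (w2 leaves); pivot element 3.
Divide row 2 by 3; eliminate column x2 from the other rows.
Row 1 update in column x1: 3 − 2·1 = 1.

1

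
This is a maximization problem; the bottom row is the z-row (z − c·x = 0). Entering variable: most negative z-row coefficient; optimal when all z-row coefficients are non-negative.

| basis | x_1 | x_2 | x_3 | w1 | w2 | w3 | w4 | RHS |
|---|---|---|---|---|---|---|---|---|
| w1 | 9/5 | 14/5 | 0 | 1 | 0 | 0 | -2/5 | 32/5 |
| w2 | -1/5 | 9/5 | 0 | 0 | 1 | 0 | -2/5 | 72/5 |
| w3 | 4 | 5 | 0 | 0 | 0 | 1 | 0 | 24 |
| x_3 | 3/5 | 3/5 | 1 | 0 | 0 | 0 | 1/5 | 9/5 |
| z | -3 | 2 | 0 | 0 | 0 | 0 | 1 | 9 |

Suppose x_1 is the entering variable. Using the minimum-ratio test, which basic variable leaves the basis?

Column x_1 entries and ratios — w1: (32/5)/(9/5) = 32/9; w2: -1/5 ≤ 0, skip; w3: 24/4 = 6; x_3: (9/5)/(3/5) = 3.
Smallest ratio is 3 in the row of x_3, so x_3 leaves.

x_3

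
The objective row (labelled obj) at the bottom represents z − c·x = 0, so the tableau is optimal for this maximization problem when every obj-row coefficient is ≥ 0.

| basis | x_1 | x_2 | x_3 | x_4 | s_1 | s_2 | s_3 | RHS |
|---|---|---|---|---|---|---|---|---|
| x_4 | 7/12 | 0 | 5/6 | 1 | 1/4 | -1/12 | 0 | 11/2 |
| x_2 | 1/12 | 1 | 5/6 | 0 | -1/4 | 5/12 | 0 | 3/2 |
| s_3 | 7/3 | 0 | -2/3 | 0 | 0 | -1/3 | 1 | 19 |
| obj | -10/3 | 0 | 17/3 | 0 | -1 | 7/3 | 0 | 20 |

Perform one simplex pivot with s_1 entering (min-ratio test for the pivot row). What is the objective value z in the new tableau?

42

Ratio test on column s_1 — row 1: (11/2)/(1/4) = 22; row 2: entry -1/4 ≤ 0; row 3: entry 0 ≤ 0. Minimum is 22 at row 1 (x_4 leaves); pivot element 1/4.
Pivot on row 1; the obj-row RHS becomes 20 − (-1)·22 = 42.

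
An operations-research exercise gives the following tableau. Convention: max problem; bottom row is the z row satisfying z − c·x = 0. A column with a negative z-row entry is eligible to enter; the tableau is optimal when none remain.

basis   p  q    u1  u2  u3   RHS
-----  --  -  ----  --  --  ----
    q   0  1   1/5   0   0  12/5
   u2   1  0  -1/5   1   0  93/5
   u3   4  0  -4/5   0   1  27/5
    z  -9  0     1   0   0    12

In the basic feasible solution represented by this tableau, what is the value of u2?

93/5

u2 is basic (row 2); its value is the RHS of that row, 93/5.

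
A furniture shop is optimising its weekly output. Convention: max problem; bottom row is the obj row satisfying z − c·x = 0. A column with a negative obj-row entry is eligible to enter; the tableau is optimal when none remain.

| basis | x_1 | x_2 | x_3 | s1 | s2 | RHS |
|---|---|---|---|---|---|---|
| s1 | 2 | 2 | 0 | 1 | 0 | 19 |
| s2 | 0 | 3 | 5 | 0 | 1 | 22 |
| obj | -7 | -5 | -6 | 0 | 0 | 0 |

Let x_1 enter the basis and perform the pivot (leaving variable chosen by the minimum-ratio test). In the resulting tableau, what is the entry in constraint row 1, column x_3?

Ratio test on column x_1 — row 1: 19/2 = 19/2; row 2: entry 0 ≤ 0. Minimum is 19/2 at row 1 (s1 leaves); pivot element 2.
Divide row 1 by 2; eliminate column x_1 from the other rows.
In the new row 1, the x_3 entry is the old entry divided by the pivot: 0/2 = 0.

0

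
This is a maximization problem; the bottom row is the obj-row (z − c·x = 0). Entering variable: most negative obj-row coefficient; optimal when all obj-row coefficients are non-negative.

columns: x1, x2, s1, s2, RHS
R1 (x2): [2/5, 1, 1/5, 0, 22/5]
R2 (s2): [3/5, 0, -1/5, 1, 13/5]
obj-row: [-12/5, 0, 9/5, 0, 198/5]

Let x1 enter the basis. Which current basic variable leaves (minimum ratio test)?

Column x1 entries and ratios — x2: (22/5)/(2/5) = 11; s2: (13/5)/(3/5) = 13/3.
Smallest ratio is 13/3 in the row of s2, so s2 leaves.

s2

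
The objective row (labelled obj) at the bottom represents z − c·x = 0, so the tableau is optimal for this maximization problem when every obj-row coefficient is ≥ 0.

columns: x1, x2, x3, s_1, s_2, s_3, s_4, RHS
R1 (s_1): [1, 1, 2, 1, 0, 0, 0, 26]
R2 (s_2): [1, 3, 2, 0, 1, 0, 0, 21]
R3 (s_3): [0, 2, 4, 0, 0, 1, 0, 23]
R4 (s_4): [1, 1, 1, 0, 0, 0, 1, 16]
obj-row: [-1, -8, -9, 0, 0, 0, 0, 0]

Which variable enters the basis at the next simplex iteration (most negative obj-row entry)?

x3

Negative obj-row entries: x1: -1, x2: -8, x3: -9.
The most negative is -9 in column x3, so x3 enters.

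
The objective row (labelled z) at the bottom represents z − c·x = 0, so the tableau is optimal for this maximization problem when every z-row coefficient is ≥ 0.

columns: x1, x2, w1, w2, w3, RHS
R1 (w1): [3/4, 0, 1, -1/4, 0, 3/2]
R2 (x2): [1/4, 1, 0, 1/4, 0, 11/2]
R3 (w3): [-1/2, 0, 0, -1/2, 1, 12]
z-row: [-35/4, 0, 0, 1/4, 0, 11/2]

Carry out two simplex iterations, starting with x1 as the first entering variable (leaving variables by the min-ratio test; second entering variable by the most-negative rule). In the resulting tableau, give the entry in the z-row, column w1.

Ratio test on column x1 — row 1: (3/2)/(3/4) = 2; row 2: (11/2)/(1/4) = 22; row 3: entry -1/2 ≤ 0. Minimum is 2 at row 1 (w1 leaves); pivot element 3/4.
Divide row 1 by 3/4; eliminate column x1 from the other rows.
Second iteration: most negative z-row entry is -8/3 in column w2, so w2 enters.
Ratio test on column w2 — row 1: entry -1/3 ≤ 0; row 2: 5/(1/3) = 15; row 3: entry -2/3 ≤ 0. Minimum is 15 at row 2 (x2 leaves); pivot element 1/3.
Divide row 2 by 1/3; eliminate column w2 from the other rows.
After both pivots, the entry at the z-row, column w1 is 9.

9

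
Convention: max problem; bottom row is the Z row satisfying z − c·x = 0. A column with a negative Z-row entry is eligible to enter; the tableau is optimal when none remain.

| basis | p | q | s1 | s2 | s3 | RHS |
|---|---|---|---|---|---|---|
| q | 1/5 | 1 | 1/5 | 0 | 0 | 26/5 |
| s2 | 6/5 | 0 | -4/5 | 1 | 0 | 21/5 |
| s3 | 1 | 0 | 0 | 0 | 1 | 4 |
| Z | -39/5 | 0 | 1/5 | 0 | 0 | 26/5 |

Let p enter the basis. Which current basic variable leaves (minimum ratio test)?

Column p entries and ratios — q: (26/5)/(1/5) = 26; s2: (21/5)/(6/5) = 7/2; s3: 4/1 = 4.
Smallest ratio is 7/2 in the row of s2, so s2 leaves.

s2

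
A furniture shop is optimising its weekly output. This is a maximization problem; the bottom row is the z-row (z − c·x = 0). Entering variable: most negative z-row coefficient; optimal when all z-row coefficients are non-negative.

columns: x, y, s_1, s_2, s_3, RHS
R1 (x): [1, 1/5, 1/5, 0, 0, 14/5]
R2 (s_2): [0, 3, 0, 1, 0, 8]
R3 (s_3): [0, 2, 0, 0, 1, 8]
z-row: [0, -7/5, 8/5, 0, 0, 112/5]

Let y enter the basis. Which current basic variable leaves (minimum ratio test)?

s_2

Column y entries and ratios — x: (14/5)/(1/5) = 14; s_2: 8/3 = 8/3; s_3: 8/2 = 4.
Smallest ratio is 8/3 in the row of s_2, so s_2 leaves.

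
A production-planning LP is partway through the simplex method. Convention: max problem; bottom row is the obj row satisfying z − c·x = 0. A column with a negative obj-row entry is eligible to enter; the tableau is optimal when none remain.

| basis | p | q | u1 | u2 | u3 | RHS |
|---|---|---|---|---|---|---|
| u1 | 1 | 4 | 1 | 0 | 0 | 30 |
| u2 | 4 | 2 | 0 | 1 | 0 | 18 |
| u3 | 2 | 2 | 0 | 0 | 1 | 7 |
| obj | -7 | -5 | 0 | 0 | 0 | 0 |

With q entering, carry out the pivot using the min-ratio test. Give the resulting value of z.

35/2

Ratio test on column q — row 1: 30/4 = 15/2; row 2: 18/2 = 9; row 3: 7/2 = 7/2. Minimum is 7/2 at row 3 (u3 leaves); pivot element 2.
Pivot on row 3; the obj-row RHS becomes 0 − (-5)·(7/2) = 35/2.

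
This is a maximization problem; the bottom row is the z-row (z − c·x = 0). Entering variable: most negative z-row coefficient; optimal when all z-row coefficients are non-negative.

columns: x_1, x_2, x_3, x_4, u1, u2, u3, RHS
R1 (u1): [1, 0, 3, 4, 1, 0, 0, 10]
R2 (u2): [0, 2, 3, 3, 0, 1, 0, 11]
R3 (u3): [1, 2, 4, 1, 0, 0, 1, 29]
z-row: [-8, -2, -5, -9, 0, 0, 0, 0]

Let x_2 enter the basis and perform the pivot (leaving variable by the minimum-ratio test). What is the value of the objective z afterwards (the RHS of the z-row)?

11

Ratio test on column x_2 — row 1: entry 0 ≤ 0; row 2: 11/2 = 11/2; row 3: 29/2 = 29/2. Minimum is 11/2 at row 2 (u2 leaves); pivot element 2.
Pivot on row 2; the z-row RHS becomes 0 − (-2)·(11/2) = 11.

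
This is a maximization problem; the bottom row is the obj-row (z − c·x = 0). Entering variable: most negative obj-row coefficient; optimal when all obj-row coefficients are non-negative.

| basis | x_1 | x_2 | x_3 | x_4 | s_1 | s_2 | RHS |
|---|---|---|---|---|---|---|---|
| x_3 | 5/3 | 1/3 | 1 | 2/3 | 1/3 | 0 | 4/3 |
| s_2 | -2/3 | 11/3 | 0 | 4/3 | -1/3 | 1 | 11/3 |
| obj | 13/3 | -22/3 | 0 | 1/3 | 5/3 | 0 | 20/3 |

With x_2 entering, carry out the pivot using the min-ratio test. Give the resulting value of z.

14

Ratio test on column x_2 — row 1: (4/3)/(1/3) = 4; row 2: (11/3)/(11/3) = 1. Minimum is 1 at row 2 (s_2 leaves); pivot element 11/3.
Pivot on row 2; the obj-row RHS becomes 20/3 − (-22/3)·1 = 14.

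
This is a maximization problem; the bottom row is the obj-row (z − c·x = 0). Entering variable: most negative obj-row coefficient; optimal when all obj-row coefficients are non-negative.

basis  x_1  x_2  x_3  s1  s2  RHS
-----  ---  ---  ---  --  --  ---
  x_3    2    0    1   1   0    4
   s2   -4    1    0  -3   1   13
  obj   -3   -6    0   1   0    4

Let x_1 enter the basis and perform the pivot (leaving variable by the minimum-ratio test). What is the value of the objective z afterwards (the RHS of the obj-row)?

10

Ratio test on column x_1 — row 1: 4/2 = 2; row 2: entry -4 ≤ 0. Minimum is 2 at row 1 (x_3 leaves); pivot element 2.
Pivot on row 1; the obj-row RHS becomes 4 − (-3)·2 = 10.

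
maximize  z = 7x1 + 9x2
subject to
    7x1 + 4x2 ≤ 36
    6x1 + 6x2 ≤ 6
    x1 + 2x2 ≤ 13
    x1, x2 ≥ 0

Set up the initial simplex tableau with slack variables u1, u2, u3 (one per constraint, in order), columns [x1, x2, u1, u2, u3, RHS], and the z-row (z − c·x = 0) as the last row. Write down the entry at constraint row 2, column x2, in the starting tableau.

6

Constraint 2 has coefficient 6 on x2.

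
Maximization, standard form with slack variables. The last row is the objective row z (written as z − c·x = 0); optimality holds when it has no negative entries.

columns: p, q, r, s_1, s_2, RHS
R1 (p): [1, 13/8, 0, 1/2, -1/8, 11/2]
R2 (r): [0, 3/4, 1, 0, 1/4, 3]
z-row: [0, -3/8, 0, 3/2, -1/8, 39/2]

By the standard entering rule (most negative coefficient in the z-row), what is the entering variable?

Negative z-row entries: q: -3/8, s_2: -1/8.
The most negative is -3/8 in column q, so q enters.

q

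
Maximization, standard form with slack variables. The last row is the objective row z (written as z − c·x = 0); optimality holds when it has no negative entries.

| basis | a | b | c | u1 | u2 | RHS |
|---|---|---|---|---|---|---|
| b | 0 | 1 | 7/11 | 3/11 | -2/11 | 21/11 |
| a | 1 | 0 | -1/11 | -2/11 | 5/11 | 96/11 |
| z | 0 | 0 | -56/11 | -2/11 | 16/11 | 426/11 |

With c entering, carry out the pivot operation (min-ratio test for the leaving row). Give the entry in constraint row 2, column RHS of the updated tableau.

9

Ratio test on column c — row 1: (21/11)/(7/11) = 3; row 2: entry -1/11 ≤ 0. Minimum is 3 at row 1 (b leaves); pivot element 7/11.
Divide row 1 by 7/11; eliminate column c from the other rows.
Row 2 update in column RHS: 96/11 − (-1/11)·3 = 9.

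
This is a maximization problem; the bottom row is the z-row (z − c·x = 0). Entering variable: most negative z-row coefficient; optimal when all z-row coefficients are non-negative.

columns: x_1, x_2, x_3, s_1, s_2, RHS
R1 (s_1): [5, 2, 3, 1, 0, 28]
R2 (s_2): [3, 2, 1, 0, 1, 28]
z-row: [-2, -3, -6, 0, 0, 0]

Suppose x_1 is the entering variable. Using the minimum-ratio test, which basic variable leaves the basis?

Column x_1 entries and ratios — s_1: 28/5 = 28/5; s_2: 28/3 = 28/3.
Smallest ratio is 28/5 in the row of s_1, so s_1 leaves.

s_1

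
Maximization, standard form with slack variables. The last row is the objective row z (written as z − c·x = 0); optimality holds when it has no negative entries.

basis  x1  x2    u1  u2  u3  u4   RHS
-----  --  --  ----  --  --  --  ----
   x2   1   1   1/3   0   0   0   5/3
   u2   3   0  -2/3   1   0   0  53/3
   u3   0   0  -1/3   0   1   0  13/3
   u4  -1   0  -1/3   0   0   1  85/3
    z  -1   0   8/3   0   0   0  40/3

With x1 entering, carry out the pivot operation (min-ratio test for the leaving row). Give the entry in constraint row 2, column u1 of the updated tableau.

-5/3

Ratio test on column x1 — row 1: (5/3)/1 = 5/3; row 2: (53/3)/3 = 53/9; row 3: entry 0 ≤ 0; row 4: entry -1 ≤ 0. Minimum is 5/3 at row 1 (x2 leaves); pivot element 1.
Divide row 1 by 1; eliminate column x1 from the other rows.
Row 2 update in column u1: -2/3 − 3·(1/3) = -5/3.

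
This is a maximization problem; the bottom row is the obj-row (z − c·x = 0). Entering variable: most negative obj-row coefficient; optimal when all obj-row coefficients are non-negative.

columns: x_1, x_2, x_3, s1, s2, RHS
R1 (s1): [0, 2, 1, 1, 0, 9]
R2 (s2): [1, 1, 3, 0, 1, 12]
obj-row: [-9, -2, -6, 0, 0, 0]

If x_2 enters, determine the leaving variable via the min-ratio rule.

s1

Column x_2 entries and ratios — s1: 9/2 = 9/2; s2: 12/1 = 12.
Smallest ratio is 9/2 in the row of s1, so s1 leaves.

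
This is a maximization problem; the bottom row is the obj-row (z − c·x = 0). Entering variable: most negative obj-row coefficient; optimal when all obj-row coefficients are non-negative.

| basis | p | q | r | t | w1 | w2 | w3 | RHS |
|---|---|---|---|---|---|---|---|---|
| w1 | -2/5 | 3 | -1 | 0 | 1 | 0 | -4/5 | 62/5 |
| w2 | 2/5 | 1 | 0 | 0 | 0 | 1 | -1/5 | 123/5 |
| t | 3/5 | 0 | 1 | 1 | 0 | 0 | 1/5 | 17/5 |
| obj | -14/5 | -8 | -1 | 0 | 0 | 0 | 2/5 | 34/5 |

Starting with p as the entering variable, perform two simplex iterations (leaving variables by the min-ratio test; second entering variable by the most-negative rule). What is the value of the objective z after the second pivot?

556/9

Ratio test on column p — row 1: entry -2/5 ≤ 0; row 2: (123/5)/(2/5) = 123/2; row 3: (17/5)/(3/5) = 17/3. Minimum is 17/3 at row 3 (t leaves); pivot element 3/5.
Pivot on row 3; the obj-row RHS becomes 34/5 − (-14/5)·(17/3) = 68/3.
Next entering variable (most negative obj-row entry -8): q.
Ratio test on column q — row 1: (44/3)/3 = 44/9; row 2: (67/3)/1 = 67/3; row 3: entry 0 ≤ 0. Minimum is 44/9 at row 1 (w1 leaves); pivot element 3.
After the second pivot the obj-row RHS is 68/3 − (-8)·(44/9) = 556/9.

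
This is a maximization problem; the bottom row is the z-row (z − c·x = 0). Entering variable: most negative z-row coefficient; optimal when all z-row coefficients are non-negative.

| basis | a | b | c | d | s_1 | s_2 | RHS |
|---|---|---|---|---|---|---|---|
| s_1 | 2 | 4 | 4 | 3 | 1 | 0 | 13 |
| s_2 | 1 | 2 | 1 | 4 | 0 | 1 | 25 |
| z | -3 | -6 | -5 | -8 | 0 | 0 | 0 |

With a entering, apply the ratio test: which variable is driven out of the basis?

Column a entries and ratios — s_1: 13/2 = 13/2; s_2: 25/1 = 25.
Smallest ratio is 13/2 in the row of s_1, so s_1 leaves.

s_1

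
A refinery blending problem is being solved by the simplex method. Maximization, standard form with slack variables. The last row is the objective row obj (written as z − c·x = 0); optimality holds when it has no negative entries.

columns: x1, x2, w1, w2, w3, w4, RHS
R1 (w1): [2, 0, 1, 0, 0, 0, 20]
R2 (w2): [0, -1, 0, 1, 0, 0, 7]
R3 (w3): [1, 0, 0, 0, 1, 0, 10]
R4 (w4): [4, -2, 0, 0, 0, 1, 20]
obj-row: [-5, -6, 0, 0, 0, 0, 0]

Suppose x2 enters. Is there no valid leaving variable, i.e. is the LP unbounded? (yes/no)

Every constraint-row entry in column x2 is ≤ 0, so increasing x2 is unbounded.

yes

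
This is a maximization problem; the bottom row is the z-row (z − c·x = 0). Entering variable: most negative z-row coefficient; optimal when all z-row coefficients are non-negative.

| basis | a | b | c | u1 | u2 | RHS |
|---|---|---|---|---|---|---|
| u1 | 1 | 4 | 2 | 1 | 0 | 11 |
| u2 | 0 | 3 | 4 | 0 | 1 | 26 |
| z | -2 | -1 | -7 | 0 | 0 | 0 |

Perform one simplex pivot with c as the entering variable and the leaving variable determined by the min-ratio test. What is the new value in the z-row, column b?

13

Ratio test on column c — row 1: 11/2 = 11/2; row 2: 26/4 = 13/2. Minimum is 11/2 at row 1 (u1 leaves); pivot element 2.
Divide row 1 by 2; eliminate column c from the other rows.
z-row update in column b: -1 − (-7)·2 = 13.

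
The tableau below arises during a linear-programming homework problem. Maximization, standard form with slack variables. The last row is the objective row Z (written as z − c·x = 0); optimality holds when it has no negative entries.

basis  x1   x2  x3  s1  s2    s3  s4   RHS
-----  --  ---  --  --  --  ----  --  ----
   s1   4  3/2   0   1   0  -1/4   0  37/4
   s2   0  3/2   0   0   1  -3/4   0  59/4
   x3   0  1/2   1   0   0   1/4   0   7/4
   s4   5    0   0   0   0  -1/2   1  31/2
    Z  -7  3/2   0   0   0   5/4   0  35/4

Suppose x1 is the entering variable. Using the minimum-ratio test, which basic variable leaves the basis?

s1

Column x1 entries and ratios — s1: (37/4)/4 = 37/16; s2: 0 ≤ 0, skip; x3: 0 ≤ 0, skip; s4: (31/2)/5 = 31/10.
Smallest ratio is 37/16 in the row of s1, so s1 leaves.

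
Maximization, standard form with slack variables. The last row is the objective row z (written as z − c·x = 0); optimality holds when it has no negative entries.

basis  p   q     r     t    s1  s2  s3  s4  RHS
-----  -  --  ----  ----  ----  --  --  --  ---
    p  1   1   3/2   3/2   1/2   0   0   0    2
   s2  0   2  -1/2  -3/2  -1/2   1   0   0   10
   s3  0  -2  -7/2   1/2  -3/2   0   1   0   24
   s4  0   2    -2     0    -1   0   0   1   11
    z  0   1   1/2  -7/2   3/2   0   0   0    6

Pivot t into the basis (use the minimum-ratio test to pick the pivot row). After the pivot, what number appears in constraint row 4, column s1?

Ratio test on column t — row 1: 2/(3/2) = 4/3; row 2: entry -3/2 ≤ 0; row 3: 24/(1/2) = 48; row 4: entry 0 ≤ 0. Minimum is 4/3 at row 1 (p leaves); pivot element 3/2.
Divide row 1 by 3/2; eliminate column t from the other rows.
Row 4 update in column s1: -1 − 0·(1/3) = -1.

-1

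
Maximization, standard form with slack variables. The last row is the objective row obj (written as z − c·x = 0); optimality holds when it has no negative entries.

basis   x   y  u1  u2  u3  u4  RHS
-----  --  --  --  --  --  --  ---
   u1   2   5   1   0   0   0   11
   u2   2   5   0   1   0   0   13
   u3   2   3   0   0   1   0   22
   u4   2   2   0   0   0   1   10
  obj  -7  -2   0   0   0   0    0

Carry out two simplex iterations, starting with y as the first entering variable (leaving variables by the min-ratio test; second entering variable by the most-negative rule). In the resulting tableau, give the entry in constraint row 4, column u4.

5/6

Ratio test on column y — row 1: 11/5 = 11/5; row 2: 13/5 = 13/5; row 3: 22/3 = 22/3; row 4: 10/2 = 5. Minimum is 11/5 at row 1 (u1 leaves); pivot element 5.
Divide row 1 by 5; eliminate column y from the other rows.
Second iteration: most negative obj-row entry is -31/5 in column x, so x enters.
Ratio test on column x — row 1: (11/5)/(2/5) = 11/2; row 2: entry 0 ≤ 0; row 3: (77/5)/(4/5) = 77/4; row 4: (28/5)/(6/5) = 14/3. Minimum is 14/3 at row 4 (u4 leaves); pivot element 6/5.
Divide row 4 by 6/5; eliminate column x from the other rows.
After both pivots, the entry at constraint row 4, column u4 is 5/6.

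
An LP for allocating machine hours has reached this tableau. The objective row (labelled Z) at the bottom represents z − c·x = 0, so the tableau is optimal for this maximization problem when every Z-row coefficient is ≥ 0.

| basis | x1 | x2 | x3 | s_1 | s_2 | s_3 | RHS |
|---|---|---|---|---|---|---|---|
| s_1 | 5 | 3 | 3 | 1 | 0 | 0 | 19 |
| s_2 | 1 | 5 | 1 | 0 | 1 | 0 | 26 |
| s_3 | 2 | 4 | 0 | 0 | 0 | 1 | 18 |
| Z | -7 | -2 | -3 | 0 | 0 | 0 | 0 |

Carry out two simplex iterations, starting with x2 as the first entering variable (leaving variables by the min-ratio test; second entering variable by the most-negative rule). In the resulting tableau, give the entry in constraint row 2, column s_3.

Ratio test on column x2 — row 1: 19/3 = 19/3; row 2: 26/5 = 26/5; row 3: 18/4 = 9/2. Minimum is 9/2 at row 3 (s_3 leaves); pivot element 4.
Divide row 3 by 4; eliminate column x2 from the other rows.
Second iteration: most negative Z-row entry is -6 in column x1, so x1 enters.
Ratio test on column x1 — row 1: (11/2)/(7/2) = 11/7; row 2: entry -3/2 ≤ 0; row 3: (9/2)/(1/2) = 9. Minimum is 11/7 at row 1 (s_1 leaves); pivot element 7/2.
Divide row 1 by 7/2; eliminate column x1 from the other rows.
After both pivots, the entry at constraint row 2, column s_3 is -11/7.

-11/7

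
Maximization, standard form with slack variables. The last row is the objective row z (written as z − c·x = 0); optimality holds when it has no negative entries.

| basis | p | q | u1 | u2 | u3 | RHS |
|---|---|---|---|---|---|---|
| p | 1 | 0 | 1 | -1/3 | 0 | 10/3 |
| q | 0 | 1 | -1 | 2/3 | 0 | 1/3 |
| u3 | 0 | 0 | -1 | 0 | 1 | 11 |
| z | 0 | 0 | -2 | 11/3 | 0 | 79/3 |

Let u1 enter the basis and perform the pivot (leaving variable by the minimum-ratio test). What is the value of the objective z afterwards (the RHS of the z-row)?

33

Ratio test on column u1 — row 1: (10/3)/1 = 10/3; row 2: entry -1 ≤ 0; row 3: entry -1 ≤ 0. Minimum is 10/3 at row 1 (p leaves); pivot element 1.
Pivot on row 1; the z-row RHS becomes 79/3 − (-2)·(10/3) = 33.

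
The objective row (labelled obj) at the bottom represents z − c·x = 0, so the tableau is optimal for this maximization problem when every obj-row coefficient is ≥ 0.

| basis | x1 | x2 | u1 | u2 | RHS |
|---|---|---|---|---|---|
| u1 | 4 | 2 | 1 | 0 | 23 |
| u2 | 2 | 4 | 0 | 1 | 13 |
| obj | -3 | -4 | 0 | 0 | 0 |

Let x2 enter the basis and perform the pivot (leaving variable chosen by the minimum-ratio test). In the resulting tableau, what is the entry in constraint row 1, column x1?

Ratio test on column x2 — row 1: 23/2 = 23/2; row 2: 13/4 = 13/4. Minimum is 13/4 at row 2 (u2 leaves); pivot element 4.
Divide row 2 by 4; eliminate column x2 from the other rows.
Row 1 update in column x1: 4 − 2·(1/2) = 3.

3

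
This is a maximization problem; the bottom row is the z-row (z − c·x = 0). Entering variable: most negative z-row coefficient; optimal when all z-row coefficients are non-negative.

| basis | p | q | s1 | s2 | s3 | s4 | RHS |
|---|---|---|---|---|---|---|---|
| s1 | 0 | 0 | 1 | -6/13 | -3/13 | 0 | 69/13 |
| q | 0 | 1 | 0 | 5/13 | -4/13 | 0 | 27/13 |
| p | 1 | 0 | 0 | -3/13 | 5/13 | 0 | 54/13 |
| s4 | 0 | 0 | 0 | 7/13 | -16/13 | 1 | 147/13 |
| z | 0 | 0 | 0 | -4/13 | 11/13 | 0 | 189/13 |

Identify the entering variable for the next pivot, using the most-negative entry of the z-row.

Negative z-row entries: s2: -4/13.
The most negative is -4/13 in column s2, so s2 enters.

s2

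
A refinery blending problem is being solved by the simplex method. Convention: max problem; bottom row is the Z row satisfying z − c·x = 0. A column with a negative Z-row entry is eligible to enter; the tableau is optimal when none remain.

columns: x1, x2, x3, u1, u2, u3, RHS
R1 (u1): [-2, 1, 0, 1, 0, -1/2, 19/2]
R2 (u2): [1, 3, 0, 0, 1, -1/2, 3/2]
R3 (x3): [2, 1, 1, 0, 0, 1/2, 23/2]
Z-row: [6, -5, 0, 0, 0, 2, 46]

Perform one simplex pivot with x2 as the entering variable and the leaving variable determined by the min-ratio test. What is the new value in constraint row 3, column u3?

Ratio test on column x2 — row 1: (19/2)/1 = 19/2; row 2: (3/2)/3 = 1/2; row 3: (23/2)/1 = 23/2. Minimum is 1/2 at row 2 (u2 leaves); pivot element 3.
Divide row 2 by 3; eliminate column x2 from the other rows.
Row 3 update in column u3: 1/2 − 1·(-1/6) = 2/3.

2/3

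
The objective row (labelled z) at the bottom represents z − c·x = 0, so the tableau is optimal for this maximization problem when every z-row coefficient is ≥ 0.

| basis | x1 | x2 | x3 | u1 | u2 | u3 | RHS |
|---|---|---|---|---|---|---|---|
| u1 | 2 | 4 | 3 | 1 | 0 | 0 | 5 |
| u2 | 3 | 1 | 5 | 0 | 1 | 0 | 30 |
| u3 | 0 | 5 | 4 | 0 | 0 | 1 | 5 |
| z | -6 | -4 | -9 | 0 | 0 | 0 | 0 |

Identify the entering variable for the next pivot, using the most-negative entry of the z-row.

Negative z-row entries: x1: -6, x2: -4, x3: -9.
The most negative is -9 in column x3, so x3 enters.

x3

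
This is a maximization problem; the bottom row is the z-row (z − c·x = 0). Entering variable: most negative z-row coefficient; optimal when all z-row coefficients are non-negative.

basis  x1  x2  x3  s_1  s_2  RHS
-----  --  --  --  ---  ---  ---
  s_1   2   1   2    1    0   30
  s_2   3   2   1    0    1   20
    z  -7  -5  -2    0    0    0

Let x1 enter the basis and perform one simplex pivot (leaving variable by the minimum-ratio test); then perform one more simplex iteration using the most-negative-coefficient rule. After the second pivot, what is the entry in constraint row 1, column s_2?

Ratio test on column x1 — row 1: 30/2 = 15; row 2: 20/3 = 20/3. Minimum is 20/3 at row 2 (s_2 leaves); pivot element 3.
Divide row 2 by 3; eliminate column x1 from the other rows.
Second iteration: most negative z-row entry is -1/3 in column x2, so x2 enters.
Ratio test on column x2 — row 1: entry -1/3 ≤ 0; row 2: (20/3)/(2/3) = 10. Minimum is 10 at row 2 (x1 leaves); pivot element 2/3.
Divide row 2 by 2/3; eliminate column x2 from the other rows.
After both pivots, the entry at constraint row 1, column s_2 is -1/2.

-1/2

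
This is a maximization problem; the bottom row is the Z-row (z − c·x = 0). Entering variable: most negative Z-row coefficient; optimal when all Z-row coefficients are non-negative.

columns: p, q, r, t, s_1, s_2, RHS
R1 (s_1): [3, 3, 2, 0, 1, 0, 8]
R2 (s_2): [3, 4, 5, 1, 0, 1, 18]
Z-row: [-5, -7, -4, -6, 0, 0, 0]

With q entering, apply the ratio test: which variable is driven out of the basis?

Column q entries and ratios — s_1: 8/3 = 8/3; s_2: 18/4 = 9/2.
Smallest ratio is 8/3 in the row of s_1, so s_1 leaves.

s_1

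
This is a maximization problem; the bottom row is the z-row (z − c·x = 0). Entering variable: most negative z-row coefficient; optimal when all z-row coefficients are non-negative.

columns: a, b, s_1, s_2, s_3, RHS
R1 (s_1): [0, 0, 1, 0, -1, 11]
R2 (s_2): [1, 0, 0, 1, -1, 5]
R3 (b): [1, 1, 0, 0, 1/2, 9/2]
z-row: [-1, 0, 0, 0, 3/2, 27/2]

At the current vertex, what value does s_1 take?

11

s_1 is basic (row 1); its value is the RHS of that row, 11.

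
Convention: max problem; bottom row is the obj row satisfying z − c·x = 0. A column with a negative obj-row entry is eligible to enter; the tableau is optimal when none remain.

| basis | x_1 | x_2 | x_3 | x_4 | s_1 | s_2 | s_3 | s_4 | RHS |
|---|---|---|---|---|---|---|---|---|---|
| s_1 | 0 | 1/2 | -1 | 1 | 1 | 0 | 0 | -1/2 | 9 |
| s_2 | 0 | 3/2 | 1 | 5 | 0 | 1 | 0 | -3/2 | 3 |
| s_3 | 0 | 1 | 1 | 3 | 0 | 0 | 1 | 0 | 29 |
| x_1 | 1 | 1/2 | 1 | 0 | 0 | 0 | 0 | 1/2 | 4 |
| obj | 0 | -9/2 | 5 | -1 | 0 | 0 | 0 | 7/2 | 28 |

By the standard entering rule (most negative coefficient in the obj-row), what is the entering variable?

x_2

Negative obj-row entries: x_2: -9/2, x_4: -1.
The most negative is -9/2 in column x_2, so x_2 enters.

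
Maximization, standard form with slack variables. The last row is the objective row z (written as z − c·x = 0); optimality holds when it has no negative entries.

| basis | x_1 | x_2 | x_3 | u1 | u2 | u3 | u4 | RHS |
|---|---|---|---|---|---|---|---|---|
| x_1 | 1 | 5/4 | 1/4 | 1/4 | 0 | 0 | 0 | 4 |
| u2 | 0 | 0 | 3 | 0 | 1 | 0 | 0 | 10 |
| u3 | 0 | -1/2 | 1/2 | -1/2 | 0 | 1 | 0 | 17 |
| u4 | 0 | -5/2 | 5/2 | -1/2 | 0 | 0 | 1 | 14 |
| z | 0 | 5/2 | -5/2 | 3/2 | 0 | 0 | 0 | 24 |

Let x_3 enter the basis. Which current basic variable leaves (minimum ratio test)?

Column x_3 entries and ratios — x_1: 4/(1/4) = 16; u2: 10/3 = 10/3; u3: 17/(1/2) = 34; u4: 14/(5/2) = 28/5.
Smallest ratio is 10/3 in the row of u2, so u2 leaves.

u2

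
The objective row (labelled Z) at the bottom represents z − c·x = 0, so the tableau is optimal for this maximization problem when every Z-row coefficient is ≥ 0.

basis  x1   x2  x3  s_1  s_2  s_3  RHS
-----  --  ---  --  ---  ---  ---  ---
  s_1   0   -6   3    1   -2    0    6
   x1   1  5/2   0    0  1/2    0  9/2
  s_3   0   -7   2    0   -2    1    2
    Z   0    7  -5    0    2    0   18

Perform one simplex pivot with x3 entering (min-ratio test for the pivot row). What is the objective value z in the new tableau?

23

Ratio test on column x3 — row 1: 6/3 = 2; row 2: entry 0 ≤ 0; row 3: 2/2 = 1. Minimum is 1 at row 3 (s_3 leaves); pivot element 2.
Pivot on row 3; the Z-row RHS becomes 18 − (-5)·1 = 23.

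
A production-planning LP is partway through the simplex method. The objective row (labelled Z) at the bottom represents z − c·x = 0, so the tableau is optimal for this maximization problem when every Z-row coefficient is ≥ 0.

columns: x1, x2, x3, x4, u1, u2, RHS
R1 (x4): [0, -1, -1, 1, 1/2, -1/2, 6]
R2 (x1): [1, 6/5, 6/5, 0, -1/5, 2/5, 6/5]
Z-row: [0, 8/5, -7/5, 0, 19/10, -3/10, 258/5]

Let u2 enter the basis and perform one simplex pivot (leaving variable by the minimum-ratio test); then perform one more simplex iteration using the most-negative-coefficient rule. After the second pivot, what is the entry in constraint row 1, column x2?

0

Ratio test on column u2 — row 1: entry -1/2 ≤ 0; row 2: (6/5)/(2/5) = 3. Minimum is 3 at row 2 (x1 leaves); pivot element 2/5.
Divide row 2 by 2/5; eliminate column u2 from the other rows.
Second iteration: most negative Z-row entry is -1/2 in column x3, so x3 enters.
Ratio test on column x3 — row 1: (15/2)/(1/2) = 15; row 2: 3/3 = 1. Minimum is 1 at row 2 (u2 leaves); pivot element 3.
Divide row 2 by 3; eliminate column x3 from the other rows.
After both pivots, the entry at constraint row 1, column x2 is 0.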